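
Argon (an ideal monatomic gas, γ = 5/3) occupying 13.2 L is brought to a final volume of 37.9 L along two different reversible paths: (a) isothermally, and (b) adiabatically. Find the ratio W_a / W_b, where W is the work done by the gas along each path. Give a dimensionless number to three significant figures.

W_a / W_b ≈ 1.39

Path (a) isothermal: W = P₁V₁ ln(V₂/V₁) → W_a/(P₁V₁) = 1.055.
Path (b) adiabatic: W = P₁V₁(1 − (V₁/V₂)^(γ−1))/(γ−1) → W_b/(P₁V₁) = 0.7575.
W_a / W_b = 1.055 / 0.7575 = 1.392.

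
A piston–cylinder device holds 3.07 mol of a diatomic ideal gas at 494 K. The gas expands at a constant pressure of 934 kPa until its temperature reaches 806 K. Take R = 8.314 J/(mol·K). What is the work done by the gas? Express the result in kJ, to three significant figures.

Isobaric: W = P ΔV = nR ΔT.
W = (3.07)(8.314)(806 − 494) = 7963 J.

W ≈ 7.96 kJ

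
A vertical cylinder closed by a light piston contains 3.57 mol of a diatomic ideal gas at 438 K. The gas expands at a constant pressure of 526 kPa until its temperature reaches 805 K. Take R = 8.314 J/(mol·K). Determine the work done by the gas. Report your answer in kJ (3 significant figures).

Isobaric: W = P ΔV = nR ΔT.
W = (3.57)(8.314)(805 − 438) = 10893 J.

W ≈ 10.9 kJ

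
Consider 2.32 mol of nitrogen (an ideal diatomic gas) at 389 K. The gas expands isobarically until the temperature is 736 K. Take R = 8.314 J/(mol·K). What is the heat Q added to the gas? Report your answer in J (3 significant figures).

Q ≈ 23400 J

Isobaric: W = nRΔT = (2.32)(8.314)(347) = 6693 J.
ΔU = nCᵥΔT with Cᵥ = 5R/2: ΔU = (2.32)(20.79)(347) = 16733 J.
Q = ΔU + W = 16733 + 6693 = 23426 J.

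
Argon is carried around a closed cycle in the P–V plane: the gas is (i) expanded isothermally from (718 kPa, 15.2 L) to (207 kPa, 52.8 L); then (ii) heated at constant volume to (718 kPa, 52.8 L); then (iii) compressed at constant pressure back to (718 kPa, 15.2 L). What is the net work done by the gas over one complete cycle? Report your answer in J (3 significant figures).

Leg (i): W = PᵢVᵢ ln(V_f/Vᵢ) = (10914) ln(52.8/15.2) = 13590 J.
Leg (ii): W = 0.
Leg (iii): W = PΔV = (718)(15.2 − 52.8) = -26997 J.
W_net = 13590 − 26997 = -13407 J.

W_net ≈ -13400 J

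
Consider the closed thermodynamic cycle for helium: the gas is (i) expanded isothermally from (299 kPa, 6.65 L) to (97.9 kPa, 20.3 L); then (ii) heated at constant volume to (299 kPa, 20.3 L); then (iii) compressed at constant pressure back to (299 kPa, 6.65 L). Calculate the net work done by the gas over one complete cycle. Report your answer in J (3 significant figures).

Leg (i): W = PᵢVᵢ ln(V_f/Vᵢ) = (1988) ln(20.3/6.65) = 2219 J.
Leg (ii): W = 0.
Leg (iii): W = PΔV = (299)(6.65 − 20.3) = -4081 J.
W_net = 2219 − 4081 = -1862 J.

W_net ≈ -1860 J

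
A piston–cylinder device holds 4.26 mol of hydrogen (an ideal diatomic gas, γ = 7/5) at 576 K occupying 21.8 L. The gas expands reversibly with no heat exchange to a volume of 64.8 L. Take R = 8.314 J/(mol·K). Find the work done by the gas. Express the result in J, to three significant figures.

W ≈ 18000 J

Adiabatic: TV^(γ−1) = const with γ = 7/5.
T₂ = T₁ (V₁/V₂)^(γ−1) = 576 × (21.8/64.8)^0.4 = 576 × 0.6468 = 372.5 K.
W_by = nCᵥ(T₁ − T₂) = (4.26)(20.79)(576 − 372.5) = 18015 J.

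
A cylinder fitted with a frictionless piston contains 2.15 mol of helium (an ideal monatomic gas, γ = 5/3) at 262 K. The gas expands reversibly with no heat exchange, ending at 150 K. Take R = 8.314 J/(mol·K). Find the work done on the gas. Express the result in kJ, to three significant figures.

W ≈ -3.00 kJ

Adiabatic ⇒ Q = 0, so W_by = −ΔU = nCᵥ(T₁ − T₂).
Cᵥ = 3R/2 = 12.47 J/(mol·K).
W = (2.15)(12.47)(262 − 150) = 3003 J.
Work on gas = −W_by = -3003 J.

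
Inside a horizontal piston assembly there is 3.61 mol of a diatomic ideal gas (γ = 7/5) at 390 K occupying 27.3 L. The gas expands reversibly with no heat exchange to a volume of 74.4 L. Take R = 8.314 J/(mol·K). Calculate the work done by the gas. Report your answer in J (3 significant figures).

Adiabatic: TV^(γ−1) = const with γ = 7/5.
T₂ = T₁ (V₁/V₂)^(γ−1) = 390 × (27.3/74.4)^0.4 = 390 × 0.6696 = 261.2 K.
W_by = nCᵥ(T₁ − T₂) = (3.61)(20.79)(390 − 261.2) = 9668 J.

W ≈ 9670 J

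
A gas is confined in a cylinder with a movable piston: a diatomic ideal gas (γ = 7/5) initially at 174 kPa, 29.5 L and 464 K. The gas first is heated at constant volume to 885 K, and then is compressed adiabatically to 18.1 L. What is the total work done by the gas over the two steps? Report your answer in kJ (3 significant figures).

W_total ≈ -5.28 kJ

Step 1 (isochoric): W = 0 (constant volume).
After step 1: P = 331.9 kPa (V unchanged).
Step 2 (adiabatic): W = (P₁V₁ − P₂V₂)/(γ−1) = (9790 − 11903)/0.4 = -5282 J.
W_total = 0 − 5282 = -5282 J.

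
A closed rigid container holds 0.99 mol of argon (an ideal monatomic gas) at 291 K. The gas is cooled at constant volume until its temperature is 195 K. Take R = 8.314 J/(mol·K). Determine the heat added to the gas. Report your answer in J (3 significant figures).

Constant volume ⇒ W = 0, so Q = ΔU = nCᵥΔT with Cᵥ = 3R/2 = 12.47 J/(mol·K).
ΔU = (0.99)(12.47)(195 − 291) = -1185 J.

Q ≈ -1190 J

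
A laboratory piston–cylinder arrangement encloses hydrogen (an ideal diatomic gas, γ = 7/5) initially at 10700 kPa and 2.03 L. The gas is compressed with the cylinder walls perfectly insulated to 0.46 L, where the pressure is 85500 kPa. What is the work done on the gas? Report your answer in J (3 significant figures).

Adiabatic: W = (P₁V₁ − P₂V₂)/(γ − 1) with γ = 7/5.
P₁V₁ = 21721 J, P₂V₂ = 39330 J.
W = (21721 − 39330) / 0.4 = -44023 J.
Work on gas = −W_by = 44023 J.

W ≈ 44000 J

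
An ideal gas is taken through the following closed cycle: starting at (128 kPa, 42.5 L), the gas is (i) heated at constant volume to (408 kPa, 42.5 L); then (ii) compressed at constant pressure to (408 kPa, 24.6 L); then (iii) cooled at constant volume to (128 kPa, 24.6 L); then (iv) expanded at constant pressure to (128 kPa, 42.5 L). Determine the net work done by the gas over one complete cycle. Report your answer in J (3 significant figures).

Constant-volume legs do no work.
W(ii) = (408)(24.6 − 42.5) = -7303 J; W(iv) = (128)(42.5 − 24.6) = 2291 J.
W_net = -7303 + 2291 = -5012 J (the counter-clockwise enclosed area).

W_net ≈ -5010 J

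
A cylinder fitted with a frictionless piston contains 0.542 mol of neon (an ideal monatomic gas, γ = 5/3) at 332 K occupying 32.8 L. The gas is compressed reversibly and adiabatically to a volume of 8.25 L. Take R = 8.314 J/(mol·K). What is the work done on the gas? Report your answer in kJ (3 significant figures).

W ≈ 3.39 kJ

Adiabatic: TV^(γ−1) = const with γ = 5/3.
T₂ = T₁ (V₁/V₂)^(γ−1) = 332 × (32.8/8.25)^0.667 = 332 × 2.51 = 833.2 K.
W_by = nCᵥ(T₁ − T₂) = (0.542)(12.47)(332 − 833.2) = -3388 J.
Work on gas = −W_by = 3388 J.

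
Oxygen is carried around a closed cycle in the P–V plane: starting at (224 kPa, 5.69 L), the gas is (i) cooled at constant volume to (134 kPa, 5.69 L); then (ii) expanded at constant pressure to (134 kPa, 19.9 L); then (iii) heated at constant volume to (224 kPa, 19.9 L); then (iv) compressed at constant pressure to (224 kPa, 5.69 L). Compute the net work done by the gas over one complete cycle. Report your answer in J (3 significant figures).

W_net ≈ -1280 J

Constant-volume legs do no work.
W(ii) = (134)(19.9 − 5.69) = 1904 J; W(iv) = (224)(5.69 − 19.9) = -3183 J.
W_net = 1904 − 3183 = -1279 J (the counter-clockwise enclosed area).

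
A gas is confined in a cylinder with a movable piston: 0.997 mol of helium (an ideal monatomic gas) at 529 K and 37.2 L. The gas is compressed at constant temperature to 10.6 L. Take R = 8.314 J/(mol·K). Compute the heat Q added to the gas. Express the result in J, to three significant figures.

Isothermal ⇒ ΔU = 0, so Q = W = nRT ln(V₂/V₁).
Q = (0.997)(8.314)(529) ln(10.6/37.2) = 4385 × -1.255 = -5505 J.

Q ≈ -5510 J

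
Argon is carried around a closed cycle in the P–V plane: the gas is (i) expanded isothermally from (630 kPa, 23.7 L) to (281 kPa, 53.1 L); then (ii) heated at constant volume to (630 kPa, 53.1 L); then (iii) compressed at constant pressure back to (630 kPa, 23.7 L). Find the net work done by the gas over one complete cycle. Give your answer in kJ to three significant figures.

W_net ≈ -6.48 kJ

Leg (i): W = PᵢVᵢ ln(V_f/Vᵢ) = (14931) ln(53.1/23.7) = 12045 J.
Leg (ii): W = 0.
Leg (iii): W = PΔV = (630)(23.7 − 53.1) = -18522 J.
W_net = 12045 − 18522 = -6477 J.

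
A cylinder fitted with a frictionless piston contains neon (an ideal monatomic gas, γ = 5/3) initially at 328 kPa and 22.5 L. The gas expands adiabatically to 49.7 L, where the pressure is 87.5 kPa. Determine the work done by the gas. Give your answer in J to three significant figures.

W ≈ 4550 J

Adiabatic: W = (P₁V₁ − P₂V₂)/(γ − 1) with γ = 5/3.
P₁V₁ = 7380 J, P₂V₂ = 4349 J.
W = (7380 − 4349) / 0.6667 = 4547 J.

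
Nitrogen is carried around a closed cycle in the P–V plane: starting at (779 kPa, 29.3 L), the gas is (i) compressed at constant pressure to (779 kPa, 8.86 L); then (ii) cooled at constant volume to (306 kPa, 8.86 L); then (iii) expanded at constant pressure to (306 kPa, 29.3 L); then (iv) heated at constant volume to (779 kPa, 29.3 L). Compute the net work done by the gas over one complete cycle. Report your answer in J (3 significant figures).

W_net ≈ -9670 J

Constant-volume legs do no work.
W(i) = (779)(8.86 − 29.3) = -15923 J; W(iii) = (306)(29.3 − 8.86) = 6255 J.
W_net = -15923 + 6255 = -9668 J (the counter-clockwise enclosed area).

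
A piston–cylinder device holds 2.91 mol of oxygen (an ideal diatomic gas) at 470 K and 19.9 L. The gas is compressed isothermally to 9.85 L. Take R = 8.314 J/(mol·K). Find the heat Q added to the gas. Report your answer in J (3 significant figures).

Isothermal ⇒ ΔU = 0, so Q = W = nRT ln(V₂/V₁).
Q = (2.91)(8.314)(470) ln(9.85/19.9) = 11371 × -0.7032 = -7997 J.

Q ≈ -8000 J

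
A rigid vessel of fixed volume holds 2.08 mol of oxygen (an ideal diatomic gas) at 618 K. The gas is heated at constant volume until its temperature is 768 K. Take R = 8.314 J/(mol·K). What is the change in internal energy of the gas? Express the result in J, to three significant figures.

ΔU ≈ 6480 J

Constant volume ⇒ W = 0, so Q = ΔU = nCᵥΔT with Cᵥ = 5R/2 = 20.79 J/(mol·K).
ΔU = (2.08)(20.79)(768 − 618) = 6485 J.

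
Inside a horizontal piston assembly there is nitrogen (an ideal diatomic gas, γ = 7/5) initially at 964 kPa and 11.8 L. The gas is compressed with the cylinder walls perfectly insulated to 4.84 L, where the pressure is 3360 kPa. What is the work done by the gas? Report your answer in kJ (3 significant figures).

W ≈ -12.2 kJ

Adiabatic: W = (P₁V₁ − P₂V₂)/(γ − 1) with γ = 7/5.
P₁V₁ = 11375 J, P₂V₂ = 16262 J.
W = (11375 − 16262) / 0.4 = -12218 J.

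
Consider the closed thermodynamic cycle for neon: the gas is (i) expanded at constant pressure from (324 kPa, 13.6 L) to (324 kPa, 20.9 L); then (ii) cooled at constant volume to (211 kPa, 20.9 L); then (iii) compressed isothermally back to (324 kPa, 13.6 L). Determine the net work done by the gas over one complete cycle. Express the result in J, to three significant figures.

W_net ≈ 470 J

Leg (i): W = PΔV = (324)(20.9 − 13.6) = 2365 J.
Leg (ii): W = 0.
Leg (iii): W = PᵢVᵢ ln(V_f/Vᵢ) = (4410) ln(13.6/20.9) = -1895 J.
W_net = 2365 − 1895 = 470.4 J.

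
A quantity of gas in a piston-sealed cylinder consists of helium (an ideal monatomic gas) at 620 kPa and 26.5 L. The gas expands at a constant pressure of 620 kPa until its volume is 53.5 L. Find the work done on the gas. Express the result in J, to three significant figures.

W ≈ -16700 J

Isobaric: W = P ΔV.
W = (620 kPa)(53.5 − 26.5 L) = (620)(27) = 16740 J.
Work on gas = −W_by = -16740 J.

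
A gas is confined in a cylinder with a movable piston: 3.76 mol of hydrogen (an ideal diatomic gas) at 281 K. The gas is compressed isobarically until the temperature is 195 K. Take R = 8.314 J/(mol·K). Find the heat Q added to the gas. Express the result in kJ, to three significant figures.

Isobaric: W = nRΔT = (3.76)(8.314)(-86) = -2688 J.
ΔU = nCᵥΔT with Cᵥ = 5R/2: ΔU = (3.76)(20.79)(-86) = -6721 J.
Q = ΔU + W = -6721 − 2688 = -9409 J.

Q ≈ -9.41 kJ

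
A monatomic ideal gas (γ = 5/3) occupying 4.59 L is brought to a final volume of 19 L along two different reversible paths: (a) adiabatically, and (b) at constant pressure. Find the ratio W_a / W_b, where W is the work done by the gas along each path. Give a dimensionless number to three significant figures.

W_a / W_b ≈ 0.292

Path (a) adiabatic: W = P₁V₁(1 − (V₁/V₂)^(γ−1))/(γ−1) → W_a/(P₁V₁) = 0.9182.
Path (b) isobaric: W = P₁(V₂ − V₁) → W_b/(P₁V₁) = 3.139.
W_a / W_b = 0.9182 / 3.139 = 0.2925.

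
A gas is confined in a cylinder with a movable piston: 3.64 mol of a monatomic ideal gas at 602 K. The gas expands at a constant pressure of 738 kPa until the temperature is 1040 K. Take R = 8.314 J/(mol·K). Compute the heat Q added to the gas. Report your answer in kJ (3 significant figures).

Isobaric: W = nRΔT = (3.64)(8.314)(438) = 13255 J.
ΔU = nCᵥΔT with Cᵥ = 3R/2: ΔU = (3.64)(12.47)(438) = 19883 J.
Q = ΔU + W = 19883 + 13255 = 33138 J.

Q ≈ 33.1 kJ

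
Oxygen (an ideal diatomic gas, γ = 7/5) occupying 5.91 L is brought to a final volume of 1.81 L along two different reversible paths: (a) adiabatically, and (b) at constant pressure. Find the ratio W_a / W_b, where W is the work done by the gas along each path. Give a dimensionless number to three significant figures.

W_a / W_b ≈ 2.18

Path (a) adiabatic: W = P₁V₁(1 − (V₁/V₂)^(γ−1))/(γ−1) → W_a/(P₁V₁) = -1.513.
Path (b) isobaric: W = P₁(V₂ − V₁) → W_b/(P₁V₁) = -0.6937.
W_a / W_b = -1.513 / -0.6937 = 2.181.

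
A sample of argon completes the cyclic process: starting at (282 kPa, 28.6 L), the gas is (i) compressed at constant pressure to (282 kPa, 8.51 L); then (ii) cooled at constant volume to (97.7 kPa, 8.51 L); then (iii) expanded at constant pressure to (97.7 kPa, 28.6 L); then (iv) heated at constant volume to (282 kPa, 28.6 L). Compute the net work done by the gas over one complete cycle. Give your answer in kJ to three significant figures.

W_net ≈ -3.70 kJ

Constant-volume legs do no work.
W(i) = (282)(8.51 − 28.6) = -5665 J; W(iii) = (97.7)(28.6 − 8.51) = 1963 J.
W_net = -5665 + 1963 = -3703 J (the counter-clockwise enclosed area).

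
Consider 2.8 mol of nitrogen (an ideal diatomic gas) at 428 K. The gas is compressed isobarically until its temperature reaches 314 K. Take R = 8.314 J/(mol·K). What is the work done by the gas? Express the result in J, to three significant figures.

Isobaric: W = P ΔV = nR ΔT.
W = (2.8)(8.314)(314 − 428) = -2654 J.

W ≈ -2650 J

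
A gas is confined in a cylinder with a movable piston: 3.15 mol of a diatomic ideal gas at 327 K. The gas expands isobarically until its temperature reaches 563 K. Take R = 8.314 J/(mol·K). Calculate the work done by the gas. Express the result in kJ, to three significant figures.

W ≈ 6.18 kJ

Isobaric: W = P ΔV = nR ΔT.
W = (3.15)(8.314)(563 − 327) = 6181 J.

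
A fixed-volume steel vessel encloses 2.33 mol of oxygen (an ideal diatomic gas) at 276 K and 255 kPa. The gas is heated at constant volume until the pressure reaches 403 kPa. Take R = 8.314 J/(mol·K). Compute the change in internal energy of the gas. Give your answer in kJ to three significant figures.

ΔU ≈ 7.76 kJ

Constant volume ⇒ W = 0, so Q = ΔU = nCᵥΔT with Cᵥ = 5R/2 = 20.79 J/(mol·K).
At constant V, T₂/T₁ = P₂/P₁ ⇒ ΔT = T₁(P₂/P₁ − 1) = 276·(403/255 − 1) = 160.2 K.
ΔU = (2.33)(20.79)(160.2) = 7758 J.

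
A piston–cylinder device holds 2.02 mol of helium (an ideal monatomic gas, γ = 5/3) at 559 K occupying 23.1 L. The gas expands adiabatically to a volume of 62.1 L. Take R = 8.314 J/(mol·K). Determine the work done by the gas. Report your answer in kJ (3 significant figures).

Adiabatic: TV^(γ−1) = const with γ = 5/3.
T₂ = T₁ (V₁/V₂)^(γ−1) = 559 × (23.1/62.1)^0.667 = 559 × 0.5172 = 289.1 K.
W_by = nCᵥ(T₁ − T₂) = (2.02)(12.47)(559 − 289.1) = 6798 J.

W ≈ 6.80 kJ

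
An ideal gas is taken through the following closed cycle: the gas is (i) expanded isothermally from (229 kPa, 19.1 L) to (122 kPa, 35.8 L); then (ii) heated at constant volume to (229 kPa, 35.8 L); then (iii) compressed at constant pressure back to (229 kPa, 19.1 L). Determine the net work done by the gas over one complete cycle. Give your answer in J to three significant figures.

Leg (i): W = PᵢVᵢ ln(V_f/Vᵢ) = (4374) ln(35.8/19.1) = 2748 J.
Leg (ii): W = 0.
Leg (iii): W = PΔV = (229)(19.1 − 35.8) = -3824 J.
W_net = 2748 − 3824 = -1076 J.

W_net ≈ -1080 J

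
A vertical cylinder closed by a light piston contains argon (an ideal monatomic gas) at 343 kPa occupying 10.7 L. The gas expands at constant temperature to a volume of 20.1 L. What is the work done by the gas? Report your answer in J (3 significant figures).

Isothermal: W = nRT ln(V₂/V₁) = P₁V₁ ln(V₂/V₁).
P₁V₁ = (343 kPa)(10.7 L) = 3670 J.
W = 3670 × ln(20.1/10.7) = 3670 × 0.6305
W_by_gas = 2314 J.

W ≈ 2310 J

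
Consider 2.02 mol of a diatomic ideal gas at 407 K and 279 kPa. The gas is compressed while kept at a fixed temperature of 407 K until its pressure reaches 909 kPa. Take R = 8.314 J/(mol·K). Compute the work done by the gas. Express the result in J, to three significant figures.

W ≈ -8070 J

Isothermal process: W = nRT ln(V₂/V₁) = nRT ln(P₁/P₂).
W = (2.02)(8.314)(407) × ln(279/909)
  = 6835 × ln(0.3069) = 6835 × -1.181
W_by_gas = -8073 J.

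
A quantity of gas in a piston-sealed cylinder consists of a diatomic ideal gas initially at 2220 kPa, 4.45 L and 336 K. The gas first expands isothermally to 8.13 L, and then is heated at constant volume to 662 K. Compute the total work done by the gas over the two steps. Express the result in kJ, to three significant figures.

W_total ≈ 5.95 kJ

Step 1 (isothermal): W = P₁V₁ ln(V₂/V₁) = (9879) ln(8.13/4.45) = 5954 J.
Step 2 (isochoric): W = 0 (constant volume).
W_total = 5954 + 0 = 5954 J.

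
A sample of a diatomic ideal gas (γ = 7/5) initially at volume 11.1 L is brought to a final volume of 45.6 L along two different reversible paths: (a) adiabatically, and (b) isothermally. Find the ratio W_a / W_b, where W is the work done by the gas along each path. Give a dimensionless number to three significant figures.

Path (a) adiabatic: W = P₁V₁(1 − (V₁/V₂)^(γ−1))/(γ−1) → W_a/(P₁V₁) = 1.079.
Path (b) isothermal: W = P₁V₁ ln(V₂/V₁) → W_b/(P₁V₁) = 1.413.
W_a / W_b = 1.079 / 1.413 = 0.7639.

W_a / W_b ≈ 0.764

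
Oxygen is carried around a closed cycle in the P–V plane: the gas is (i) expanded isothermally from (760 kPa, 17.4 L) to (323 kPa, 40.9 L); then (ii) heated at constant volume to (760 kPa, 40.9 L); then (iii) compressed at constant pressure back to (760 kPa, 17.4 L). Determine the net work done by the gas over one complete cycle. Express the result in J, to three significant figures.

Leg (i): W = PᵢVᵢ ln(V_f/Vᵢ) = (13224) ln(40.9/17.4) = 11302 J.
Leg (ii): W = 0.
Leg (iii): W = PΔV = (760)(17.4 − 40.9) = -17860 J.
W_net = 11302 − 17860 = -6558 J.

W_net ≈ -6560 J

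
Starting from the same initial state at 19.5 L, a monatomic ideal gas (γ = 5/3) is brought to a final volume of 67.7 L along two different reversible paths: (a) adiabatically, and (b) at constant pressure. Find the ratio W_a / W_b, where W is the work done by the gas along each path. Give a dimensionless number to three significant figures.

Path (a) adiabatic: W = P₁V₁(1 − (V₁/V₂)^(γ−1))/(γ−1) → W_a/(P₁V₁) = 0.8458.
Path (b) isobaric: W = P₁(V₂ − V₁) → W_b/(P₁V₁) = 2.472.
W_a / W_b = 0.8458 / 2.472 = 0.3422.

W_a / W_b ≈ 0.342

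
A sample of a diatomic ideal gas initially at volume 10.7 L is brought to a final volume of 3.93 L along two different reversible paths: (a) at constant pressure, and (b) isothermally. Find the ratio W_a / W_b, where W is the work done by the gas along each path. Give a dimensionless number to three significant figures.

W_a / W_b ≈ 0.632

Path (a) isobaric: W = P₁(V₂ − V₁) → W_a/(P₁V₁) = -0.6327.
Path (b) isothermal: W = P₁V₁ ln(V₂/V₁) → W_b/(P₁V₁) = -1.002.
W_a / W_b = -0.6327 / -1.002 = 0.6317.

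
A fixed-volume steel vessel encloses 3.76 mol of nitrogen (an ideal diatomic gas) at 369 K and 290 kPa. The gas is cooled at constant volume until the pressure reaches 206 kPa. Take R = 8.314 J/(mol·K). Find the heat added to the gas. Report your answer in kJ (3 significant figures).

Constant volume ⇒ W = 0, so Q = ΔU = nCᵥΔT with Cᵥ = 5R/2 = 20.79 J/(mol·K).
At constant V, T₂/T₁ = P₂/P₁ ⇒ ΔT = T₁(P₂/P₁ − 1) = 369·(206/290 − 1) = -106.9 K.
ΔU = (3.76)(20.79)(-106.9) = -8353 J.

Q ≈ -8.35 kJ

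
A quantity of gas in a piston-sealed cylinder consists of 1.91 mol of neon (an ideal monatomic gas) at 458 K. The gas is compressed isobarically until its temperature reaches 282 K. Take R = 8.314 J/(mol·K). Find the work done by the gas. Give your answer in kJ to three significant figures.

Isobaric: W = P ΔV = nR ΔT.
W = (1.91)(8.314)(282 − 458) = -2795 J.

W ≈ -2.79 kJ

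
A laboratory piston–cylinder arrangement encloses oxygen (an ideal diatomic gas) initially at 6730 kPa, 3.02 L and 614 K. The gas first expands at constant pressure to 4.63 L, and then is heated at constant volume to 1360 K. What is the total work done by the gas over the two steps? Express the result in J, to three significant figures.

W_total ≈ 10800 J

Step 1 (isobaric): W = PΔV = (6730 kPa)(4.63 − 3.02 L) = 10835 J.
Step 2 (isochoric): W = 0 (constant volume).
W_total = 10835 + 0 = 10835 J.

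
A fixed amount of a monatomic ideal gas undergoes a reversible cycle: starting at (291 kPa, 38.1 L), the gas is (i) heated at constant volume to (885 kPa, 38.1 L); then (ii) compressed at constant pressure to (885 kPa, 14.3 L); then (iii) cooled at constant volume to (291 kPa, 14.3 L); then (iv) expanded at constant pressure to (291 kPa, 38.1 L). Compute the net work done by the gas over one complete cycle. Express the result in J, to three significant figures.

W_net ≈ -14100 J

Constant-volume legs do no work.
W(ii) = (885)(14.3 − 38.1) = -21063 J; W(iv) = (291)(38.1 − 14.3) = 6926 J.
W_net = -21063 + 6926 = -14137 J (the counter-clockwise enclosed area).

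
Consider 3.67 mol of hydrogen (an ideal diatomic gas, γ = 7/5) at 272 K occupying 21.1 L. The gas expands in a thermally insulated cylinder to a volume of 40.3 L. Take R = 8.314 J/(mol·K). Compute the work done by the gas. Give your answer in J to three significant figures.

Adiabatic: TV^(γ−1) = const with γ = 7/5.
T₂ = T₁ (V₁/V₂)^(γ−1) = 272 × (21.1/40.3)^0.4 = 272 × 0.772 = 210 K.
W_by = nCᵥ(T₁ − T₂) = (3.67)(20.79)(272 − 210) = 4732 J.

W ≈ 4730 J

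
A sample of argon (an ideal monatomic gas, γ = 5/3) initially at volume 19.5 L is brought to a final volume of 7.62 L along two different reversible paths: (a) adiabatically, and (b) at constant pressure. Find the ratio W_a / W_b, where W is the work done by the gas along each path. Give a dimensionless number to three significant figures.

Path (a) adiabatic: W = P₁V₁(1 − (V₁/V₂)^(γ−1))/(γ−1) → W_a/(P₁V₁) = -1.306.
Path (b) isobaric: W = P₁(V₂ − V₁) → W_b/(P₁V₁) = -0.6092.
W_a / W_b = -1.306 / -0.6092 = 2.144.

W_a / W_b ≈ 2.14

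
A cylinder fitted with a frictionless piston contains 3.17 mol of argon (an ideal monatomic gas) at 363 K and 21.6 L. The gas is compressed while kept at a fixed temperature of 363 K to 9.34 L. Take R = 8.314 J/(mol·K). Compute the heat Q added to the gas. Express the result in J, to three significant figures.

Isothermal ⇒ ΔU = 0, so Q = W = nRT ln(V₂/V₁).
Q = (3.17)(8.314)(363) ln(9.34/21.6) = 9567 × -0.8384 = -8021 J.

Q ≈ -8020 J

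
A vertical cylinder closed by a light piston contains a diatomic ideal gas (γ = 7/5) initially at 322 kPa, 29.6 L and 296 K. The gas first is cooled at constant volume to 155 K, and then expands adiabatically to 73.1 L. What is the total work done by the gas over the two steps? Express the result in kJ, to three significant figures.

Step 1 (isochoric): W = 0 (constant volume).
After step 1: P = 168.6 kPa (V unchanged).
Step 2 (adiabatic): W = (P₁V₁ − P₂V₂)/(γ−1) = (4991 − 3476)/0.4 = 3786 J.
W_total = 0 + 3786 = 3786 J.

W_total ≈ 3.79 kJ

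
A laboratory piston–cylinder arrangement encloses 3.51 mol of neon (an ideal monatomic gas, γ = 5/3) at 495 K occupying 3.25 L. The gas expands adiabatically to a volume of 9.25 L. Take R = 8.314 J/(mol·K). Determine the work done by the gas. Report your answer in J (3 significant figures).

Adiabatic: TV^(γ−1) = const with γ = 5/3.
T₂ = T₁ (V₁/V₂)^(γ−1) = 495 × (3.25/9.25)^0.667 = 495 × 0.4979 = 246.5 K.
W_by = nCᵥ(T₁ − T₂) = (3.51)(12.47)(495 − 246.5) = 10879 J.

W ≈ 10900 J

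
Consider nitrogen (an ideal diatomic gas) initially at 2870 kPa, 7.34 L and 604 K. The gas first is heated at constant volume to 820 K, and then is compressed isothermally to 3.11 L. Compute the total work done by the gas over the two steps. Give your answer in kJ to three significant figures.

Step 1 (isochoric): W = 0 (constant volume).
After step 1: P = 3896 kPa (V unchanged).
Step 2 (isothermal): W = P₁V₁ ln(V₂/V₁) = (28599) ln(3.11/7.34) = -24559 J.
W_total = 0 − 24559 = -24559 J.

W_total ≈ -24.6 kJ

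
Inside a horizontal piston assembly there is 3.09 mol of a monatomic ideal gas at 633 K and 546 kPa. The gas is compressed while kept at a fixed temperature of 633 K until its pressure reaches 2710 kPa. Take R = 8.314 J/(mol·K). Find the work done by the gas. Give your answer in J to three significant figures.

Isothermal process: W = nRT ln(V₂/V₁) = nRT ln(P₁/P₂).
W = (3.09)(8.314)(633) × ln(546/2710)
  = 16262 × ln(0.2015) = 16262 × -1.602
W_by_gas = -26053 J.

W ≈ -26100 J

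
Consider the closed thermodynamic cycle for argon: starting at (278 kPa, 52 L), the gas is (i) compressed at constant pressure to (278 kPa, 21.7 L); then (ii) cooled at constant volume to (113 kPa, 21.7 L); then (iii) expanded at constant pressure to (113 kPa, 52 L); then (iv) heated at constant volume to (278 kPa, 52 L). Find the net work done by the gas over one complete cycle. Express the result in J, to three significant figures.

Constant-volume legs do no work.
W(i) = (278)(21.7 − 52) = -8423 J; W(iii) = (113)(52 − 21.7) = 3424 J.
W_net = -8423 + 3424 = -5000 J (the counter-clockwise enclosed area).

W_net ≈ -5000 J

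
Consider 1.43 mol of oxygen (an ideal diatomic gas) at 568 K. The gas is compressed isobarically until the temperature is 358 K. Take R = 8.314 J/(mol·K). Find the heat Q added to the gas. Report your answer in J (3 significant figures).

Q ≈ -8740 J

Isobaric: W = nRΔT = (1.43)(8.314)(-210) = -2497 J.
ΔU = nCᵥΔT with Cᵥ = 5R/2: ΔU = (1.43)(20.79)(-210) = -6242 J.
Q = ΔU + W = -6242 − 2497 = -8738 J.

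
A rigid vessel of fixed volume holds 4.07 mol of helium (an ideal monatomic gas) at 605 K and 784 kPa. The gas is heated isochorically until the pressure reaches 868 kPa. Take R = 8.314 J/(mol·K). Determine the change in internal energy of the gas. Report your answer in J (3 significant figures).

ΔU ≈ 3290 J

Constant volume ⇒ W = 0, so Q = ΔU = nCᵥΔT with Cᵥ = 3R/2 = 12.47 J/(mol·K).
At constant V, T₂/T₁ = P₂/P₁ ⇒ ΔT = T₁(P₂/P₁ − 1) = 605·(868/784 − 1) = 64.82 K.
ΔU = (4.07)(12.47)(64.82) = 3290 J.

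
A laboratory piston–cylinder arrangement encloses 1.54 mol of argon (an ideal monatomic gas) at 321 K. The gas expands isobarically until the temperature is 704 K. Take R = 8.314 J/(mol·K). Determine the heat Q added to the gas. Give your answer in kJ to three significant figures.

Q ≈ 12.3 kJ

Isobaric: W = nRΔT = (1.54)(8.314)(383) = 4904 J.
ΔU = nCᵥΔT with Cᵥ = 3R/2: ΔU = (1.54)(12.47)(383) = 7356 J.
Q = ΔU + W = 7356 + 4904 = 12259 J.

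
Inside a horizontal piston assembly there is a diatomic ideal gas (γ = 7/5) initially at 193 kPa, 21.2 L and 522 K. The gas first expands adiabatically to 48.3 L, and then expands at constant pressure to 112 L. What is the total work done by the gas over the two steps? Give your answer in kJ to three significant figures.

Step 1 (adiabatic): W = (P₁V₁ − P₂V₂)/(γ−1) = (4092 − 2943)/0.4 = 2871 J.
After step 1: P = 60.94 kPa, V = 48.3 L, T = 375.5 K.
Step 2 (isobaric): W = PΔV = (60.94 kPa)(112 − 48.3 L) = 3882 J.
W_total = 2871 + 3882 = 6752 J.

W_total ≈ 6.75 kJ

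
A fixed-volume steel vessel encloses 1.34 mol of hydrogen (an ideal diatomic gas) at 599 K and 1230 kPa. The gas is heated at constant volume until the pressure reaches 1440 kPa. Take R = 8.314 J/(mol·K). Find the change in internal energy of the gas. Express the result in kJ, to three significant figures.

ΔU ≈ 2.85 kJ

Constant volume ⇒ W = 0, so Q = ΔU = nCᵥΔT with Cᵥ = 5R/2 = 20.79 J/(mol·K).
At constant V, T₂/T₁ = P₂/P₁ ⇒ ΔT = T₁(P₂/P₁ − 1) = 599·(1440/1230 − 1) = 102.3 K.
ΔU = (1.34)(20.79)(102.3) = 2848 J.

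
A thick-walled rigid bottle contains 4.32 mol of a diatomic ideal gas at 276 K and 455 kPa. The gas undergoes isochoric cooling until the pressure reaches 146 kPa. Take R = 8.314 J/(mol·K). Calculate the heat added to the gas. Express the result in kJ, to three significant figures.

Q ≈ -16.8 kJ

Constant volume ⇒ W = 0, so Q = ΔU = nCᵥΔT with Cᵥ = 5R/2 = 20.79 J/(mol·K).
At constant V, T₂/T₁ = P₂/P₁ ⇒ ΔT = T₁(P₂/P₁ − 1) = 276·(146/455 − 1) = -187.4 K.
ΔU = (4.32)(20.79)(-187.4) = -16830 J.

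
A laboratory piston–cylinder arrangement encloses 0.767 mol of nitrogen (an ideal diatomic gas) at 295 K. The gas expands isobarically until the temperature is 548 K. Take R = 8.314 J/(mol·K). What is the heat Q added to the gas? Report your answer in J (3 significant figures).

Isobaric: W = nRΔT = (0.767)(8.314)(253) = 1613 J.
ΔU = nCᵥΔT with Cᵥ = 5R/2: ΔU = (0.767)(20.79)(253) = 4033 J.
Q = ΔU + W = 4033 + 1613 = 5647 J.

Q ≈ 5650 J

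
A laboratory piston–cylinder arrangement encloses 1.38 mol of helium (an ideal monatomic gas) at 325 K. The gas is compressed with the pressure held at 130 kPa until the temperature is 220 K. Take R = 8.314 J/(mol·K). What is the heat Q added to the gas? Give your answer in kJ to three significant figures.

Isobaric: W = nRΔT = (1.38)(8.314)(-105) = -1205 J.
ΔU = nCᵥΔT with Cᵥ = 3R/2: ΔU = (1.38)(12.47)(-105) = -1807 J.
Q = ΔU + W = -1807 − 1205 = -3012 J.

Q ≈ -3.01 kJ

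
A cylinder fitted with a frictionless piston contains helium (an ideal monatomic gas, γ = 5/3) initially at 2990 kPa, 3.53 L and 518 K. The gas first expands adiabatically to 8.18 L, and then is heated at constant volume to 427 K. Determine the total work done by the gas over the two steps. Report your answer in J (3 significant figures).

W_total ≈ 6790 J

Step 1 (adiabatic): W = (P₁V₁ − P₂V₂)/(γ−1) = (10555 − 6027)/0.667 = 6791 J.
Step 2 (isochoric): W = 0 (constant volume).
W_total = 6791 + 0 = 6791 J.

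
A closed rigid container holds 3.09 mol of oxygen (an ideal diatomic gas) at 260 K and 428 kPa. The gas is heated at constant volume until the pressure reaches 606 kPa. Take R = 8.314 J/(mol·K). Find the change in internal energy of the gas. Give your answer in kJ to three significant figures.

ΔU ≈ 6.94 kJ

Constant volume ⇒ W = 0, so Q = ΔU = nCᵥΔT with Cᵥ = 5R/2 = 20.79 J/(mol·K).
At constant V, T₂/T₁ = P₂/P₁ ⇒ ΔT = T₁(P₂/P₁ − 1) = 260·(606/428 − 1) = 108.1 K.
ΔU = (3.09)(20.79)(108.1) = 6945 J.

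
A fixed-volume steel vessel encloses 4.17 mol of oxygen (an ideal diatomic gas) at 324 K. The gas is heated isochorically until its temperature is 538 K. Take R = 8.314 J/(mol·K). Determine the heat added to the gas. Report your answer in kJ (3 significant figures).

Constant volume ⇒ W = 0, so Q = ΔU = nCᵥΔT with Cᵥ = 5R/2 = 20.79 J/(mol·K).
ΔU = (4.17)(20.79)(538 − 324) = 18548 J.

Q ≈ 18.5 kJ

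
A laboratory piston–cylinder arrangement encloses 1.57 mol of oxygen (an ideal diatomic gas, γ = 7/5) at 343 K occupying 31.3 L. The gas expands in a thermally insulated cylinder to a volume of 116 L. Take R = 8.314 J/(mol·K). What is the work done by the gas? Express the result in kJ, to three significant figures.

W ≈ 4.56 kJ

Adiabatic: TV^(γ−1) = const with γ = 7/5.
T₂ = T₁ (V₁/V₂)^(γ−1) = 343 × (31.3/116)^0.4 = 343 × 0.5922 = 203.1 K.
W_by = nCᵥ(T₁ − T₂) = (1.57)(20.79)(343 − 203.1) = 4565 J.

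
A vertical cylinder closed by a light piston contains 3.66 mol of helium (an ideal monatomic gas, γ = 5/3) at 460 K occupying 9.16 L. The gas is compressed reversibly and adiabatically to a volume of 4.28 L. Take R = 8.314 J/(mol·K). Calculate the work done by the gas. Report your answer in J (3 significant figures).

Adiabatic: TV^(γ−1) = const with γ = 5/3.
T₂ = T₁ (V₁/V₂)^(γ−1) = 460 × (9.16/4.28)^0.667 = 460 × 1.661 = 763.9 K.
W_by = nCᵥ(T₁ − T₂) = (3.66)(12.47)(460 − 763.9) = -13873 J.

W ≈ -13900 J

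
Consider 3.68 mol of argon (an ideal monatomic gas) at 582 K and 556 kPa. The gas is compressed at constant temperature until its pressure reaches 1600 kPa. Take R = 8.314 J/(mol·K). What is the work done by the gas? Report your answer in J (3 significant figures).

W ≈ -18800 J

Isothermal process: W = nRT ln(V₂/V₁) = nRT ln(P₁/P₂).
W = (3.68)(8.314)(582) × ln(556/1600)
  = 17807 × ln(0.3475) = 17807 × -1.057
W_by_gas = -18821 J.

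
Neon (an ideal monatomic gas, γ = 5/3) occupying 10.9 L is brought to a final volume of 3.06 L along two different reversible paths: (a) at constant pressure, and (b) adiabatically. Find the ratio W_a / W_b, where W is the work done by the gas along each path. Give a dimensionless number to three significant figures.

Path (a) isobaric: W = P₁(V₂ − V₁) → W_a/(P₁V₁) = -0.7193.
Path (b) adiabatic: W = P₁V₁(1 − (V₁/V₂)^(γ−1))/(γ−1) → W_b/(P₁V₁) = -1.999.
W_a / W_b = -0.7193 / -1.999 = 0.3599.

W_a / W_b ≈ 0.360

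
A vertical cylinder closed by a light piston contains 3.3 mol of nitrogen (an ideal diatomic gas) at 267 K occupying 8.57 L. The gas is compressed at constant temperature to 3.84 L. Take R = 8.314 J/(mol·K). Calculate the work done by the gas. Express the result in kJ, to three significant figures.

W ≈ -5.88 kJ

Isothermal: W = nRT ln(V₂/V₁).
W = (3.3)(8.314)(267) × ln(3.84/8.57)
  = 7325 × -0.8028
W_by_gas = -5881 J.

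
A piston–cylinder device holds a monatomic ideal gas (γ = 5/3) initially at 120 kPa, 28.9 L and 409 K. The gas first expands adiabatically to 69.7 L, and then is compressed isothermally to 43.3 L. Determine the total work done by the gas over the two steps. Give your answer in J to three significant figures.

W_total ≈ 1390 J

Step 1 (adiabatic): W = (P₁V₁ − P₂V₂)/(γ−1) = (3468 − 1928)/0.667 = 2309 J.
After step 1: P = 27.67 kPa, V = 69.7 L, T = 227.4 K.
Step 2 (isothermal): W = P₁V₁ ln(V₂/V₁) = (1928) ln(43.3/69.7) = -918 J.
W_total = 2309 − 918 = 1391 J.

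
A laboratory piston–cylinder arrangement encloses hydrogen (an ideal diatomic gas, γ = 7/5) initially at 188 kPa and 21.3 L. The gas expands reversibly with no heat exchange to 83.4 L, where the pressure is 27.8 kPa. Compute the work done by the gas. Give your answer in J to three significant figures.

W ≈ 4210 J

Adiabatic: W = (P₁V₁ − P₂V₂)/(γ − 1) with γ = 7/5.
P₁V₁ = 4004 J, P₂V₂ = 2319 J.
W = (4004 − 2319) / 0.4 = 4215 J.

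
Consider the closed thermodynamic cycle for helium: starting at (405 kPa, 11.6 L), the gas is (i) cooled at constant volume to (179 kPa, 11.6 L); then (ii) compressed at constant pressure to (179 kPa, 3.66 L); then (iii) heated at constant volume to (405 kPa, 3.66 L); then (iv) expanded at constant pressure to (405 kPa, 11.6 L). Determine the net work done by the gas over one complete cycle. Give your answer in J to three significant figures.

Constant-volume legs do no work.
W(ii) = (179)(3.66 − 11.6) = -1421 J; W(iv) = (405)(11.6 − 3.66) = 3216 J.
W_net = -1421 + 3216 = 1794 J (the clockwise enclosed area).

W_net ≈ 1790 J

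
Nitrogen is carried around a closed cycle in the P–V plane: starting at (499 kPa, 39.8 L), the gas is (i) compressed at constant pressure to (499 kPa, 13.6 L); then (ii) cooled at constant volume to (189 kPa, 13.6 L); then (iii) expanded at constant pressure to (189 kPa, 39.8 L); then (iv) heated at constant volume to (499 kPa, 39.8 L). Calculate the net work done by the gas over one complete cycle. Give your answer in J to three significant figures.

Constant-volume legs do no work.
W(i) = (499)(13.6 − 39.8) = -13074 J; W(iii) = (189)(39.8 − 13.6) = 4952 J.
W_net = -13074 + 4952 = -8122 J (the counter-clockwise enclosed area).

W_net ≈ -8120 J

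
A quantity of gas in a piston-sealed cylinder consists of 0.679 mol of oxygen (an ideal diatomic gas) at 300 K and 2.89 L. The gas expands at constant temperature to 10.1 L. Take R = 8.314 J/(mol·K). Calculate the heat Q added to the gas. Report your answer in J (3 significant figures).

Q ≈ 2120 J

Isothermal ⇒ ΔU = 0, so Q = W = nRT ln(V₂/V₁).
Q = (0.679)(8.314)(300) ln(10.1/2.89) = 1694 × 1.251 = 2119 J.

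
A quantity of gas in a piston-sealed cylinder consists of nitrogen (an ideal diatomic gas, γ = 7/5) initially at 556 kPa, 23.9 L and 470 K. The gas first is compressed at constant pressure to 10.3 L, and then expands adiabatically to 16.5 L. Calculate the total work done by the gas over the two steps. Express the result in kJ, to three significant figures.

Step 1 (isobaric): W = PΔV = (556 kPa)(10.3 − 23.9 L) = -7562 J.
After step 1: P = 556 kPa, V = 10.3 L, T = 202.6 K.
Step 2 (adiabatic): W = (P₁V₁ − P₂V₂)/(γ−1) = (5727 − 4743)/0.4 = 2459 J.
W_total = -7562 + 2459 = -5102 J.

W_total ≈ -5.10 kJ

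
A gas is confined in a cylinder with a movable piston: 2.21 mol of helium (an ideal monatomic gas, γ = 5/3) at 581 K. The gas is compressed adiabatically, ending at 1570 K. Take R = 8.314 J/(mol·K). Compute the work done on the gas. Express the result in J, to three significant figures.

W ≈ 27300 J

Adiabatic ⇒ Q = 0, so W_by = −ΔU = nCᵥ(T₁ − T₂).
Cᵥ = 3R/2 = 12.47 J/(mol·K).
W = (2.21)(12.47)(581 − 1570) = -27258 J.
Work on gas = −W_by = 27258 J.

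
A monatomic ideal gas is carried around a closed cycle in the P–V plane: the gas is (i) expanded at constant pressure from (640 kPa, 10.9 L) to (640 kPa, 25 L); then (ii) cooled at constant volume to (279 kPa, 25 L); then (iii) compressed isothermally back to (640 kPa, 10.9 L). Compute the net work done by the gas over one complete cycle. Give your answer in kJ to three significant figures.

W_net ≈ 3.23 kJ

Leg (i): W = PΔV = (640)(25 − 10.9) = 9024 J.
Leg (ii): W = 0.
Leg (iii): W = PᵢVᵢ ln(V_f/Vᵢ) = (6975) ln(10.9/25) = -5790 J.
W_net = 9024 − 5790 = 3234 J.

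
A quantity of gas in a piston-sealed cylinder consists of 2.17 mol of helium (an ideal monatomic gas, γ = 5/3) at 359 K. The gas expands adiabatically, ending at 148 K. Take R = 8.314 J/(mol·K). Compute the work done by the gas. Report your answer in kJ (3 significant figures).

W ≈ 5.71 kJ

Adiabatic ⇒ Q = 0, so W_by = −ΔU = nCᵥ(T₁ − T₂).
Cᵥ = 3R/2 = 12.47 J/(mol·K).
W = (2.17)(12.47)(359 − 148) = 5710 J.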